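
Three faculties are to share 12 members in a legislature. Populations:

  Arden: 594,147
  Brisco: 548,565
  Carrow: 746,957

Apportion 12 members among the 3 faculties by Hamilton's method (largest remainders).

Arden: 4, Brisco: 3, Carrow: 5

The standard divisor is 1889669/12 ≈ 157472.417.
Standard quotas: Arden 3.7730, Brisco 3.4836, Carrow 4.7434.
Lower quotas: Arden 3, Brisco 3, Carrow 4 (sum 10, leaving 2 seats).
Remainders in descending order: Arden 0.7730, Carrow 0.7434, Brisco 0.4836.
Largest remainders: Arden, Carrow receive the extra seats.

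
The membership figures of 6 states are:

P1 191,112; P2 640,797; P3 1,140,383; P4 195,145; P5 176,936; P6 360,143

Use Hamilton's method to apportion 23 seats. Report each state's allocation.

Total 2704516; standard divisor 2704516/23 ≈ 117587.652.
Standard quotas: P1 1.6253, P2 5.4495, P3 9.6982, P4 1.6596, P5 1.5047, P6 3.0628.
Lower quotas: P1 1, P2 5, P3 9, P4 1, P5 1, P6 3 (sum 20, leaving 3 seats).
Remainders in descending order: P3 0.6982, P4 0.6596, P1 0.6253, P5 0.5047, P2 0.4495, P6 0.0628.
Largest remainders: P3, P4, P1 receive the extra seats.

P1 2, P2 5, P3 10, P4 2, P5 1, P6 3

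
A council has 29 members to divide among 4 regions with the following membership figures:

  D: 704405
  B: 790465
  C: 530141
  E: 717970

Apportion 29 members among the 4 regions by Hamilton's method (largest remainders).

Total 2742981; standard divisor 2742981/29 ≈ 94585.552.
Standard quotas: D 7.4473, B 8.3571, C 5.6049, E 7.5907.
Lower quotas: D 7, B 8, C 5, E 7 (sum 27, leaving 2 seats).
Remainders in descending order: C 0.6049, E 0.5907, D 0.4473, B 0.3571.
The surplus seats go to C, E.

D 7, B 8, C 6, E 8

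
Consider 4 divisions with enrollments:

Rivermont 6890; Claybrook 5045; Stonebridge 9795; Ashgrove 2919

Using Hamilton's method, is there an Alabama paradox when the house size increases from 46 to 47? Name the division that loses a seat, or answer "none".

At 46 seats: Rivermont 13, Claybrook 9, Stonebridge 18, Ashgrove 6.
At 47 seats: Rivermont 13, Claybrook 10, Stonebridge 19, Ashgrove 5.
Ashgrove drops from 6 to 5.

Ashgrove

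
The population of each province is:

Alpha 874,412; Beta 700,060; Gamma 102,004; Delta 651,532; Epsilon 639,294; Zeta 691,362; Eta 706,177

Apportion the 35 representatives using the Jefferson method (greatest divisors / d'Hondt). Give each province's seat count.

Alpha=7; Beta=6; Gamma=0; Delta=5; Epsilon=5; Zeta=6; Eta=6

Standard divisor 4364841/35 ≈ 124709.743; standard quotas: Alpha 7.012, Beta 5.614, Gamma 0.818, Delta 5.224, Epsilon 5.126, Zeta 5.544, Eta 5.663.
Rounding down gives 7, 5, 0, 5, 5, 5, 5 = 32 seats, so the divisor must be adjusted.
With modified divisor 112300: modified quotas Alpha 7.786, Beta 6.234, Gamma 0.908, Delta 5.802, Epsilon 5.693, Zeta 6.156, Eta 6.288.
Rounding down: Alpha 7, Beta 6, Gamma 0, Delta 5, Epsilon 5, Zeta 6, Eta 6 (total 35).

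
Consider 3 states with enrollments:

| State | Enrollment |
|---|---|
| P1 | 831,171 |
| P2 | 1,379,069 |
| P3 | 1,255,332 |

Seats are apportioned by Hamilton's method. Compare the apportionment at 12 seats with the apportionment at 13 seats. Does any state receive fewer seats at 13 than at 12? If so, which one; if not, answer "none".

none

At 12 seats: P1 3, P2 5, P3 4.
At 13 seats: P1 3, P2 5, P3 5.
No state's allocation decreased.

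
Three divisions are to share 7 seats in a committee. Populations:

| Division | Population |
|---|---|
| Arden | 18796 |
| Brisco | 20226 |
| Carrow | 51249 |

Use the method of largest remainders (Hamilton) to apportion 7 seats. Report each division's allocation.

Standard divisor: 90271 ÷ 7 ≈ 12895.857.
Standard quotas: Arden 1.4575, Brisco 1.5684, Carrow 3.9741.
Lower quotas: Arden 1, Brisco 1, Carrow 3 (sum 5, leaving 2 seats).
Remainders in descending order: Carrow 0.9741, Brisco 0.5684, Arden 0.4575.
Largest remainders: Carrow, Brisco receive the extra seats.

Arden 1, Brisco 2, Carrow 4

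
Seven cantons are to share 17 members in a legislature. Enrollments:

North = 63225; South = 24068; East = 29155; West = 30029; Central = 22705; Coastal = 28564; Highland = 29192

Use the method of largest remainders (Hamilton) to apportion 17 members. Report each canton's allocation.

Total 226938; standard divisor 226938/17 ≈ 13349.294.
Standard quotas: North 4.7362, South 1.8029, East 2.1840, West 2.2495, Central 1.7008, Coastal 2.1397, Highland 2.1868.
Lower quotas: North 4, South 1, East 2, West 2, Central 1, Coastal 2, Highland 2 (sum 14, leaving 3 seats).
Remainders in descending order: South 0.8029, North 0.7362, Central 0.7008, West 0.2495, Highland 0.1868, East 0.1840, Coastal 0.1397.
Largest remainders: South, North, Central receive the extra seats.

North: 5; South: 2; East: 2; West: 2; Central: 2; Coastal: 2; Highland: 2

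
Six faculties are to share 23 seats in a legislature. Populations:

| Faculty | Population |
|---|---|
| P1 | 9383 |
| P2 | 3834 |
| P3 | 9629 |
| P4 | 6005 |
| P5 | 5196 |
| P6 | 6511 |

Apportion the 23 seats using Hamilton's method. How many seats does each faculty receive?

P1 5, P2 2, P3 6, P4 3, P5 3, P6 4

Standard divisor: 40558 ÷ 23 ≈ 1763.391.
Standard quotas: P1 5.3210, P2 2.1742, P3 5.4605, P4 3.4054, P5 2.9466, P6 3.6923.
Lower quotas: P1 5, P2 2, P3 5, P4 3, P5 2, P6 3 (sum 20, leaving 3 seats).
Remainders in descending order: P5 0.9466, P6 0.6923, P3 0.4605, P4 0.4054, P1 0.3210, P2 0.1742.
Largest remainders: P5, P6, P3 receive the extra seats.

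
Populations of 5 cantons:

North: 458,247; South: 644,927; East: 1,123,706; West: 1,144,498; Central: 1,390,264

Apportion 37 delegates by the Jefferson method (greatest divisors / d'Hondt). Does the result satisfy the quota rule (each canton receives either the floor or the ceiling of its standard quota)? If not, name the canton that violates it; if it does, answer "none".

Standard quotas: North 3.561, South 5.011, East 8.732, West 8.893, Central 10.803.
Jefferson allocation: North 3, South 5, East 9, West 9, Central 11.
Every allocation lies between the lower and upper quota.

none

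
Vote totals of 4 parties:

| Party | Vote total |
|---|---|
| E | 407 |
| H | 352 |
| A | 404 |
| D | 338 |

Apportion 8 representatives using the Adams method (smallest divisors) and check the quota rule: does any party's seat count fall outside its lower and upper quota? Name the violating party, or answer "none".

Standard quotas: E 2.169, H 1.876, A 2.153, D 1.801.
Adams allocation: E 2, H 2, A 2, D 2.
Every allocation lies between the lower and upper quota.

none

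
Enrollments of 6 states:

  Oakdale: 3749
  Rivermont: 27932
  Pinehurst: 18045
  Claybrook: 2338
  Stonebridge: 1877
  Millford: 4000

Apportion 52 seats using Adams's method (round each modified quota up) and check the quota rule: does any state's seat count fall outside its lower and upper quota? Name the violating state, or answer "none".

Rivermont

Standard quotas: Oakdale 3.365, Rivermont 25.068, Pinehurst 16.195, Claybrook 2.098, Stonebridge 1.685, Millford 3.590.
Adams allocation: Oakdale 4, Rivermont 24, Pinehurst 16, Claybrook 2, Stonebridge 2, Millford 4.
Rivermont has quota 25.068 (lower 25, upper 26) but receives 24 — outside the quota interval.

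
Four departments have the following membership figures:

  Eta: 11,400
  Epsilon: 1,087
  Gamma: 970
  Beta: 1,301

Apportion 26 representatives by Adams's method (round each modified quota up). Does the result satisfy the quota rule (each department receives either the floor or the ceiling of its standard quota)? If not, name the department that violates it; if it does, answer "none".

Eta

Standard quotas: Eta 20.084, Epsilon 1.915, Gamma 1.709, Beta 2.292.
Adams allocation: Eta 19, Epsilon 2, Gamma 2, Beta 3.
Eta has quota 20.084 (lower 20, upper 21) but receives 19 — outside the quota interval.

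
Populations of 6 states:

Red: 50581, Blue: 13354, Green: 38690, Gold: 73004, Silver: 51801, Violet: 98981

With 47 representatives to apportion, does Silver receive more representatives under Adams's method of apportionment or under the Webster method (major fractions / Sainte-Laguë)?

Adams

Adams: Red 7, Blue 2, Green 6, Gold 10, Silver 8, Violet 14.
Webster: Red 7, Blue 2, Green 6, Gold 11, Silver 7, Violet 14.
Silver gets 8 under Adams and 7 under Webster.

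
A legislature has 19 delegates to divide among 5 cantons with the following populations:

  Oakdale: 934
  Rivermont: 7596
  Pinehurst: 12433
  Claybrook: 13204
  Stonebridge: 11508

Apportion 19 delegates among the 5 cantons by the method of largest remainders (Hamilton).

Oakdale: 0; Rivermont: 3; Pinehurst: 5; Claybrook: 6; Stonebridge: 5

Total 45675; standard divisor 45675/19 ≈ 2403.947.
Standard quotas: Oakdale 0.3885, Rivermont 3.1598, Pinehurst 5.1719, Claybrook 5.4926, Stonebridge 4.7871.
Lower quotas: Oakdale 0, Rivermont 3, Pinehurst 5, Claybrook 5, Stonebridge 4 (sum 17, leaving 2 seats).
Remainders in descending order: Stonebridge 0.7871, Claybrook 0.4926, Oakdale 0.3885, Pinehurst 0.1719, Rivermont 0.1598.
The surplus seats go to Stonebridge, Claybrook.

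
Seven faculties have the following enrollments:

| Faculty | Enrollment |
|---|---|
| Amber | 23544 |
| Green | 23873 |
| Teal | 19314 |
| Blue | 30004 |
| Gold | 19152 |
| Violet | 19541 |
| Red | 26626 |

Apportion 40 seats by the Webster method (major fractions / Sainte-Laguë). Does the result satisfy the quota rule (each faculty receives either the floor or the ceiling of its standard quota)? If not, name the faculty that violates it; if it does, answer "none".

none

Standard quotas: Amber 5.811, Green 5.893, Teal 4.767, Blue 7.406, Gold 4.727, Violet 4.823, Red 6.572.
Webster allocation: Amber 6, Green 6, Teal 5, Blue 7, Gold 5, Violet 5, Red 6.
Every allocation lies between the lower and upper quota.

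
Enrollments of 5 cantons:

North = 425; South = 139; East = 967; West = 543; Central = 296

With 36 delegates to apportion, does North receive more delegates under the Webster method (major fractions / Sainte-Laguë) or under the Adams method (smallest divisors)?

Webster: North 6, South 2, East 15, West 8, Central 5.
Adams: North 7, South 2, East 14, West 8, Central 5.
North gets 6 under Webster and 7 under Adams.

Adams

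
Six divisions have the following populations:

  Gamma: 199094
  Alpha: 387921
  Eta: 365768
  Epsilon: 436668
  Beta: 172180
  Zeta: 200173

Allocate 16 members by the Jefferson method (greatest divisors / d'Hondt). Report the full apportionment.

Gamma: 2, Alpha: 4, Eta: 3, Epsilon: 4, Beta: 1, Zeta: 2

Standard divisor 1761804/16 ≈ 110112.75; standard quotas: Gamma 1.808, Alpha 3.523, Eta 3.322, Epsilon 3.966, Beta 1.564, Zeta 1.818.
Rounding down gives 1, 3, 3, 3, 1, 1 = 12 seats, so the divisor must be adjusted.
With modified divisor 94200: modified quotas Gamma 2.114, Alpha 4.118, Eta 3.883, Epsilon 4.636, Beta 1.828, Zeta 2.125.
Rounding down: Gamma 2, Alpha 4, Eta 3, Epsilon 4, Beta 1, Zeta 2 (total 16).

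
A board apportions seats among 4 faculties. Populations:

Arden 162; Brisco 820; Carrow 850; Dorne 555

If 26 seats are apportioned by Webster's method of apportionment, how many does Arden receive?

2

Standard divisor 2387/26 ≈ 91.808; standard quotas: Arden 1.765, Brisco 8.932, Carrow 9.258, Dorne 6.045.
Rounding to the nearest integer gives Arden 2, Brisco 9, Carrow 9, Dorne 6 — total 26, matching the house size, so no adjustment is needed.
Arden receives 2.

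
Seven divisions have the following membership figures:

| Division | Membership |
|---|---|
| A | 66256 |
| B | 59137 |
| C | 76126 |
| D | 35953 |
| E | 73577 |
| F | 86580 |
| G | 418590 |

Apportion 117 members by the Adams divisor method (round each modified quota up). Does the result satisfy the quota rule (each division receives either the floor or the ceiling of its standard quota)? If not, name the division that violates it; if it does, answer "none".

G

Standard quotas: A 9.497, B 8.477, C 10.912, D 5.154, E 10.547, F 12.411, G 60.002.
Adams allocation: A 10, B 9, C 11, D 5, E 11, F 12, G 59.
G has quota 60.002 (lower 60, upper 61) but receives 59 — outside the quota interval.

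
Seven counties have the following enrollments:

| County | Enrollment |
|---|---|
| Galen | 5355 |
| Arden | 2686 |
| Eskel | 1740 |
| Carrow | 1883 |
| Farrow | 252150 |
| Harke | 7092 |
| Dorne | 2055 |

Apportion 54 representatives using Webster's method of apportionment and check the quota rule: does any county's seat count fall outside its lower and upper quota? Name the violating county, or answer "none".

Standard quotas: Galen 1.059, Arden 0.531, Eskel 0.344, Carrow 0.373, Farrow 49.883, Harke 1.403, Dorne 0.407.
Webster allocation: Galen 1, Arden 1, Eskel 0, Carrow 0, Farrow 51, Harke 1, Dorne 0.
Farrow has quota 49.883 (lower 49, upper 50) but receives 51 — outside the quota interval.

Farrow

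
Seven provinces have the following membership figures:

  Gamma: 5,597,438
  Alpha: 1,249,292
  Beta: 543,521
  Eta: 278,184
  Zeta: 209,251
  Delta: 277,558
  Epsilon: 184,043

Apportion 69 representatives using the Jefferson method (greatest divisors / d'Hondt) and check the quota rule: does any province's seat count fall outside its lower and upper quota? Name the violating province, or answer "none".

Gamma

Standard quotas: Gamma 46.314, Alpha 10.337, Beta 4.497, Eta 2.302, Zeta 1.731, Delta 2.297, Epsilon 1.523.
Jefferson allocation: Gamma 49, Alpha 10, Beta 4, Eta 2, Zeta 1, Delta 2, Epsilon 1.
Gamma has quota 46.314 (lower 46, upper 47) but receives 49 — outside the quota interval.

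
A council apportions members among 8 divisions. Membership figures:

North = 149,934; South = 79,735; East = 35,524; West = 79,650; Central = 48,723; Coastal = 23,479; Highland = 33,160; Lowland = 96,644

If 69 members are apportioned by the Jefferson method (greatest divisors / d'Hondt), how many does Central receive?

Standard divisor 546849/69 ≈ 7925.348; standard quotas: North 18.918, South 10.061, East 4.482, West 10.050, Central 6.148, Coastal 2.963, Highland 4.184, Lowland 12.194.
Rounding down gives 18, 10, 4, 10, 6, 2, 4, 12 = 66 seats, so the divisor must be adjusted.
With modified divisor 7470: modified quotas North 20.071, South 10.674, East 4.756, West 10.663, Central 6.522, Coastal 3.143, Highland 4.439, Lowland 12.938.
Rounding down: North 20, South 10, East 4, West 10, Central 6, Coastal 3, Highland 4, Lowland 12 (total 69).
Central receives 6.

6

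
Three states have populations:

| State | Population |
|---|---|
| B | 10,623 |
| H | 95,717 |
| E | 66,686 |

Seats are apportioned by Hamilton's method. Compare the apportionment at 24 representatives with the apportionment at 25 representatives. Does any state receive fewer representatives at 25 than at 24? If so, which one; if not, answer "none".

B

At 24 seats: B 2, H 13, E 9.
At 25 seats: B 1, H 14, E 10.
B drops from 2 to 1.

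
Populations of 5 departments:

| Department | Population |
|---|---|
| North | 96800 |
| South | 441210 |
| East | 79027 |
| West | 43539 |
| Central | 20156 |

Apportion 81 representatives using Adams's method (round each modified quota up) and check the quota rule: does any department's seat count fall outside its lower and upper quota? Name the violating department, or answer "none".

South

Standard quotas: North 11.518, South 52.499, East 9.403, West 5.181, Central 2.398.
Adams allocation: North 12, South 51, East 10, West 5, Central 3.
South has quota 52.499 (lower 52, upper 53) but receives 51 — outside the quota interval.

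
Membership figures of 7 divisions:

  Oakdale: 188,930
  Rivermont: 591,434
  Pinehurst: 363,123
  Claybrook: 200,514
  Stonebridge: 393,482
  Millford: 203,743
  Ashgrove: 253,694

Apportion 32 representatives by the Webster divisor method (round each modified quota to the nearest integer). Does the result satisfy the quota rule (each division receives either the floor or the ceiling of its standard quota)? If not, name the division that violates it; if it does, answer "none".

Standard quotas: Oakdale 2.754, Rivermont 8.623, Pinehurst 5.294, Claybrook 2.923, Stonebridge 5.737, Millford 2.970, Ashgrove 3.699.
Webster allocation: Oakdale 3, Rivermont 8, Pinehurst 5, Claybrook 3, Stonebridge 6, Millford 3, Ashgrove 4.
Every allocation lies between the lower and upper quota.

none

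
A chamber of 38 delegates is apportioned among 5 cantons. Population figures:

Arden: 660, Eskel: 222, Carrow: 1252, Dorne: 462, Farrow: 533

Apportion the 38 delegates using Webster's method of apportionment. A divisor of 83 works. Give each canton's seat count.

Arden: 8, Eskel: 3, Carrow: 15, Dorne: 6, Farrow: 6

With modified divisor 83: modified quotas Arden 7.952, Eskel 2.675, Carrow 15.084, Dorne 5.566, Farrow 6.422.
Rounding to the nearest integer: Arden 8, Eskel 3, Carrow 15, Dorne 6, Farrow 6 (total 38).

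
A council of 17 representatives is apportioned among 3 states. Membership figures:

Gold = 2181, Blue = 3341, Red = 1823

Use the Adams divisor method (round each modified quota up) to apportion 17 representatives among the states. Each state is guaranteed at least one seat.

Standard divisor 7345/17 ≈ 432.059; standard quotas: Gold 5.048, Blue 7.733, Red 4.219.
Rounding up gives 6, 8, 5 = 19 seats, so the divisor must be adjusted.
With modified divisor 470: modified quotas Gold 4.640, Blue 7.109, Red 3.879.
Rounding up: Gold 5, Blue 8, Red 4 (total 17).

Gold: 5, Blue: 8, Red: 4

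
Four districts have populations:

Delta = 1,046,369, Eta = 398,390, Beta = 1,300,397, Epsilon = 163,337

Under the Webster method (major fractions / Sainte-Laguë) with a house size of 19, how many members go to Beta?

Standard divisor 2908493/19 ≈ 153078.579; standard quotas: Delta 6.836, Eta 2.603, Beta 8.495, Epsilon 1.067.
Rounding to the nearest integer gives Delta 7, Eta 3, Beta 8, Epsilon 1 — total 19, matching the house size, so no adjustment is needed.
Beta receives 8.

8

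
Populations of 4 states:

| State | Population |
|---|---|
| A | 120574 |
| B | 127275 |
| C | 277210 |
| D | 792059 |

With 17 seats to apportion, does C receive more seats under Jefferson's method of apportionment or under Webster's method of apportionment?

Jefferson

Jefferson: A 1, B 1, C 4, D 11.
Webster: A 2, B 2, C 3, D 10.
C gets 4 under Jefferson and 3 under Webster.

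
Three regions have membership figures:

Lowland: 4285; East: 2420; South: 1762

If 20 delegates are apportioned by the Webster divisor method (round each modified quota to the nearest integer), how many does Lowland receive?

Standard divisor 8467/20 ≈ 423.35; standard quotas: Lowland 10.122, East 5.716, South 4.162.
Rounding to the nearest integer gives Lowland 10, East 6, South 4 — total 20, matching the house size, so no adjustment is needed.
Lowland receives 10.

10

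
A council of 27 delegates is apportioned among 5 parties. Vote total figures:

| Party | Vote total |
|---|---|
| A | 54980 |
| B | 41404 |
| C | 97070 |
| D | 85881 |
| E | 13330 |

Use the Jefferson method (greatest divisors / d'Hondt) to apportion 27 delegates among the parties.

A 5; B 4; C 9; D 8; E 1

Standard divisor 292665/27 ≈ 10839.444; standard quotas: A 5.072, B 3.820, C 8.955, D 7.923, E 1.230.
Rounding down gives 5, 3, 8, 7, 1 = 24 seats, so the divisor must be adjusted.
With modified divisor 10000: modified quotas A 5.498, B 4.140, C 9.707, D 8.588, E 1.333.
Rounding down: A 5, B 4, C 9, D 8, E 1 (total 27).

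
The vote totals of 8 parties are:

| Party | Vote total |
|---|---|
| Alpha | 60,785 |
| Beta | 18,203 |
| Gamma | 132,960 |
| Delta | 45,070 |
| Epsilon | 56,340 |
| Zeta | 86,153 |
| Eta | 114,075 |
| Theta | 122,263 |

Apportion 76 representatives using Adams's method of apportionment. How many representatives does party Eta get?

13

Standard divisor 635849/76 ≈ 8366.434; standard quotas: Alpha 7.265, Beta 2.176, Gamma 15.892, Delta 5.387, Epsilon 6.734, Zeta 10.297, Eta 13.635, Theta 14.614.
Rounding up gives 8, 3, 16, 6, 7, 11, 14, 15 = 80 seats, so the divisor must be adjusted.
With modified divisor 8800: modified quotas Alpha 6.907, Beta 2.069, Gamma 15.109, Delta 5.122, Epsilon 6.402, Zeta 9.790, Eta 12.963, Theta 13.894.
Rounding up: Alpha 7, Beta 3, Gamma 16, Delta 6, Epsilon 7, Zeta 10, Eta 13, Theta 14 (total 76).
Eta receives 13.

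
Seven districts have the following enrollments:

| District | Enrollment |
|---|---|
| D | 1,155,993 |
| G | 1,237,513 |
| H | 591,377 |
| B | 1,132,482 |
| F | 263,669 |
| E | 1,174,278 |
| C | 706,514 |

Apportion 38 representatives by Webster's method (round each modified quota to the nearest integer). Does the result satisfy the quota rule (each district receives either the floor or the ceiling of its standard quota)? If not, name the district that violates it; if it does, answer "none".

Standard quotas: D 7.015, G 7.510, H 3.589, B 6.872, F 1.600, E 7.126, C 4.287.
Webster allocation: D 7, G 7, H 4, B 7, F 2, E 7, C 4.
Every allocation lies between the lower and upper quota.

none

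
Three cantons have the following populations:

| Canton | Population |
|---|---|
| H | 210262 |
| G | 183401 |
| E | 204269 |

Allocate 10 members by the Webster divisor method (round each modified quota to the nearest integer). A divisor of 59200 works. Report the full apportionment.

With modified divisor 59200: modified quotas H 3.552, G 3.098, E 3.450.
Rounding to the nearest integer: H 4, G 3, E 3 (total 10).

H 4, G 3, E 3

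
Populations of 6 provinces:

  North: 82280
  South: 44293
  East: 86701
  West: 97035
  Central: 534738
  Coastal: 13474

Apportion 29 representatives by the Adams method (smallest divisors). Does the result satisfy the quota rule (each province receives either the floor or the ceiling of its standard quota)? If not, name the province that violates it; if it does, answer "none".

Central

Standard quotas: North 2.779, South 1.496, East 2.929, West 3.278, Central 18.063, Coastal 0.455.
Adams allocation: North 3, South 2, East 3, West 3, Central 17, Coastal 1.
Central has quota 18.063 (lower 18, upper 19) but receives 17 — outside the quota interval.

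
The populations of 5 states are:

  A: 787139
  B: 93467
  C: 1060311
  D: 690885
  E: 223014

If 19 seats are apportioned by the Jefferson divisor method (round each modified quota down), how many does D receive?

5

Standard divisor 2854816/19 ≈ 150253.474; standard quotas: A 5.239, B 0.622, C 7.057, D 4.598, E 1.484.
Rounding down gives 5, 0, 7, 4, 1 = 17 seats, so the divisor must be adjusted.
With modified divisor 131900: modified quotas A 5.968, B 0.709, C 8.039, D 5.238, E 1.691.
Rounding down: A 5, B 0, C 8, D 5, E 1 (total 19).
D receives 5.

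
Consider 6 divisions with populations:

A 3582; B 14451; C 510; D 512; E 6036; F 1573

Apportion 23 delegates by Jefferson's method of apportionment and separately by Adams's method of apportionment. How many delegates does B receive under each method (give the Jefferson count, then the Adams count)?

Jefferson: A 3, B 14, C 0, D 0, E 5, F 1.
Adams: A 3, B 11, C 1, D 1, E 5, F 2.
B gets 14 under Jefferson and 11 under Adams.

14 and 11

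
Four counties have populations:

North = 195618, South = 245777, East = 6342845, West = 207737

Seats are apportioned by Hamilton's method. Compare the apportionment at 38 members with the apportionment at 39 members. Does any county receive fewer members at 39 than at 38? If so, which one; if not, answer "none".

none

At 38 seats: North 1, South 1, East 35, West 1.
At 39 seats: North 1, South 1, East 36, West 1.
No county's allocation decreased.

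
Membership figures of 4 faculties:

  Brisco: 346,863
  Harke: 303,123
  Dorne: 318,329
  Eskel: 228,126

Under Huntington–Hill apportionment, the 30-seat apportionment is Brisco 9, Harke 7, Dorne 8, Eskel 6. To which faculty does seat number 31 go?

Priority for the next seat is population ÷ (√(s·(s+1))).
Priorities: Brisco 36562.571, Harke 40506.515, Dorne 37515.432, Eskel 35200.606.
Highest priority: Harke.

Harke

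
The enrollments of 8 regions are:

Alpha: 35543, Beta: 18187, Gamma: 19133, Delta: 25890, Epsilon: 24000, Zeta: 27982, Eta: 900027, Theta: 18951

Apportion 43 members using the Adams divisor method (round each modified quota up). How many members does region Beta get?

1

Standard divisor 1069713/43 ≈ 24877.047; standard quotas: Alpha 1.429, Beta 0.731, Gamma 0.769, Delta 1.041, Epsilon 0.965, Zeta 1.125, Eta 36.179, Theta 0.762.
Rounding up gives 2, 1, 1, 2, 1, 2, 37, 1 = 47 seats, so the divisor must be adjusted.
With modified divisor 26900: modified quotas Alpha 1.321, Beta 0.676, Gamma 0.711, Delta 0.962, Epsilon 0.892, Zeta 1.040, Eta 33.458, Theta 0.704.
Rounding up: Alpha 2, Beta 1, Gamma 1, Delta 1, Epsilon 1, Zeta 2, Eta 34, Theta 1 (total 43).
Beta receives 1.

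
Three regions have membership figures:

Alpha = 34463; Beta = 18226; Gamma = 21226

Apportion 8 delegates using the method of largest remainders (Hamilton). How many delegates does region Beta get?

Standard divisor: 73915 ÷ 8 ≈ 9239.375.
Standard quotas: Alpha 3.7300, Beta 1.9726, Gamma 2.2973.
Lower quotas: Alpha 3, Beta 1, Gamma 2 (sum 6, leaving 2 seats).
Remainders in descending order: Beta 0.9726, Alpha 0.7300, Gamma 0.2973.
The surplus seats go to Beta, Alpha.
Beta receives 2.

2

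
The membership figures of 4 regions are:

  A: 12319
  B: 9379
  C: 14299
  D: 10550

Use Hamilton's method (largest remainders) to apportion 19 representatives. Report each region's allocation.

Total 46547; standard divisor 46547/19 ≈ 2449.842.
Standard quotas: A 5.0285, B 3.8284, C 5.8367, D 4.3064.
Lower quotas: A 5, B 3, C 5, D 4 (sum 17, leaving 2 seats).
Remainders in descending order: C 0.8367, B 0.8284, D 0.3064, A 0.0285.
The surplus seats go to C, B.

A=5, B=4, C=6, D=4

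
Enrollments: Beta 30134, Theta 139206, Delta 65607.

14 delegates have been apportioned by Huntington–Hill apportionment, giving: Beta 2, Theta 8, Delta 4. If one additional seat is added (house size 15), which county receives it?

Theta

Priority for the next seat is population ÷ (√(s·(s+1))).
Priorities: Beta 12302.154, Theta 16405.584, Delta 14670.171.
Highest priority: Theta.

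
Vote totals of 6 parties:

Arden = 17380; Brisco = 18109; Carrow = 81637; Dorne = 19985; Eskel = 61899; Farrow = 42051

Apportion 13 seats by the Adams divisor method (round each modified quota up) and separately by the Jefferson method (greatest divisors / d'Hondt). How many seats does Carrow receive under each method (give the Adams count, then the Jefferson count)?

Adams: Arden 1, Brisco 1, Carrow 4, Dorne 1, Eskel 3, Farrow 3.
Jefferson: Arden 1, Brisco 1, Carrow 5, Dorne 1, Eskel 3, Farrow 2.
Carrow gets 4 under Adams and 5 under Jefferson.

4 and 5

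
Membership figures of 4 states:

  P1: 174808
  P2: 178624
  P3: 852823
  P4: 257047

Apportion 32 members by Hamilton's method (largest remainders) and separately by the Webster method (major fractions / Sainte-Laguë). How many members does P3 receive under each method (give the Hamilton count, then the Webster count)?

Hamilton: P1 4, P2 4, P3 19, P4 5.
Webster: P1 4, P2 4, P3 18, P4 6.
P3 gets 19 under Hamilton and 18 under Webster.

19 and 18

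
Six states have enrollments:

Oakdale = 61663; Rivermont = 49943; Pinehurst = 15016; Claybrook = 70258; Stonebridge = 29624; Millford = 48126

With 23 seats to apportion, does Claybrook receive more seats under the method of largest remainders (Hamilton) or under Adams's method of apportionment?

Hamilton: Oakdale 5, Rivermont 4, Pinehurst 1, Claybrook 6, Stonebridge 3, Millford 4.
Adams: Oakdale 5, Rivermont 4, Pinehurst 2, Claybrook 5, Stonebridge 3, Millford 4.
Claybrook gets 6 under Hamilton and 5 under Adams.

Hamilton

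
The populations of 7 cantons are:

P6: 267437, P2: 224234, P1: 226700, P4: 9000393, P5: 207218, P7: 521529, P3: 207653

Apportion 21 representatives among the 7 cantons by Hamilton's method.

The standard divisor is 10655164/21 ≈ 507388.762.
Standard quotas: P6 0.5271, P2 0.4419, P1 0.4468, P4 17.7387, P5 0.4084, P7 1.0279, P3 0.4093.
Lower quotas: P6 0, P2 0, P1 0, P4 17, P5 0, P7 1, P3 0 (sum 18, leaving 3 seats).
Remainders in descending order: P4 0.7387, P6 0.5271, P1 0.4468, P2 0.4419, P3 0.4093, P5 0.4084, P7 0.0279.
The surplus seats go to P4, P6, P1.

P6: 1, P2: 0, P1: 1, P4: 18, P5: 0, P7: 1, P3: 0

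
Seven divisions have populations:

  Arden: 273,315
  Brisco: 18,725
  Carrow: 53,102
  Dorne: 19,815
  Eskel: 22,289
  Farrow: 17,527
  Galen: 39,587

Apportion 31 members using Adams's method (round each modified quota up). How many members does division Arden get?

Standard divisor 444360/31 ≈ 14334.194; standard quotas: Arden 19.067, Brisco 1.306, Carrow 3.705, Dorne 1.382, Eskel 1.555, Farrow 1.223, Galen 2.762.
Rounding up gives 20, 2, 4, 2, 2, 2, 3 = 35 seats, so the divisor must be adjusted.
With modified divisor 17171.2: modified quotas Arden 15.917, Brisco 1.090, Carrow 3.093, Dorne 1.154, Eskel 1.298, Farrow 1.021, Galen 2.305.
Rounding up: Arden 16, Brisco 2, Carrow 4, Dorne 2, Eskel 2, Farrow 2, Galen 3 (total 31).
Arden receives 16.

16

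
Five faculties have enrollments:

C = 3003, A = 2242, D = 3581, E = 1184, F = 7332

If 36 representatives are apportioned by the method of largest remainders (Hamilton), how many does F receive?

Standard divisor: 17342 ÷ 36 ≈ 481.722.
Standard quotas: C 6.2339, A 4.6541, D 7.4337, E 2.4578, F 15.2204.
Lower quotas: C 6, A 4, D 7, E 2, F 15 (sum 34, leaving 2 seats).
Remainders in descending order: A 0.6541, E 0.4578, D 0.4337, C 0.2339, F 0.2204.
Largest remainders: A, E receive the extra seats.
F receives 15.

15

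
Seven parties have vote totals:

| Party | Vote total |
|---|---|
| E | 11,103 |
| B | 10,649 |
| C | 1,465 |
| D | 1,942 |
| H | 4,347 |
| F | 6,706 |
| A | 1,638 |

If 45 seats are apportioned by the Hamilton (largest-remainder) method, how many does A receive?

2

The standard divisor is 37850/45 ≈ 841.111.
Standard quotas: E 13.2004, B 12.6606, C 1.7417, D 2.3089, H 5.1682, F 7.9728, A 1.9474.
Lower quotas: E 13, B 12, C 1, D 2, H 5, F 7, A 1 (sum 41, leaving 4 seats).
Remainders in descending order: F 0.9728, A 0.9474, C 0.7417, B 0.6606, D 0.3089, E 0.2004, H 0.1682.
The surplus seats go to F, A, C, B.
A receives 2.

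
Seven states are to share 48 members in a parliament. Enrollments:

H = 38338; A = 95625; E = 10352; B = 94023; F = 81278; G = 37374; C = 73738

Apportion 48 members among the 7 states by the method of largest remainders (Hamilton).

H: 4, A: 11, E: 1, B: 11, F: 9, G: 4, C: 8

The standard divisor is 430728/48 ≈ 8973.5.
Standard quotas: H 4.2724, A 10.6564, E 1.1536, B 10.4779, F 9.0576, G 4.1649, C 8.2173.
Lower quotas: H 4, A 10, E 1, B 10, F 9, G 4, C 8 (sum 46, leaving 2 seats).
Remainders in descending order: A 0.6564, B 0.4779, H 0.2724, C 0.2173, G 0.1649, E 0.1536, F 0.0576.
The surplus seats go to A, B.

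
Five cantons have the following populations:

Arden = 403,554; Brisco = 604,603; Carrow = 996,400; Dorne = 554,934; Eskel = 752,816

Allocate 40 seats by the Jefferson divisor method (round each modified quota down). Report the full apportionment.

Arden 5, Brisco 7, Carrow 12, Dorne 7, Eskel 9

Standard divisor 3312307/40 ≈ 82807.675; standard quotas: Arden 4.873, Brisco 7.301, Carrow 12.033, Dorne 6.701, Eskel 9.091.
Rounding down gives 4, 7, 12, 6, 9 = 38 seats, so the divisor must be adjusted.
With modified divisor 78000: modified quotas Arden 5.174, Brisco 7.751, Carrow 12.774, Dorne 7.115, Eskel 9.651.
Rounding down: Arden 5, Brisco 7, Carrow 12, Dorne 7, Eskel 9 (total 40).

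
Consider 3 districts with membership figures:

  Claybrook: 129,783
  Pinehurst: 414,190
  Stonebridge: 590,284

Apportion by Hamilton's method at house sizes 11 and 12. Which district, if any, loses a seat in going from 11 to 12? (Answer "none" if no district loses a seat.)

none

At 11 seats: Claybrook 1, Pinehurst 4, Stonebridge 6.
At 12 seats: Claybrook 1, Pinehurst 5, Stonebridge 6.
No district's allocation decreased.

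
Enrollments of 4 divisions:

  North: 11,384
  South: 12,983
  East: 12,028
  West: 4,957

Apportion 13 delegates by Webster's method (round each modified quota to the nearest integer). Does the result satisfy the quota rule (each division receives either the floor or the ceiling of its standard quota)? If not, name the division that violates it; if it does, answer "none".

none

Standard quotas: North 3.579, South 4.082, East 3.781, West 1.558.
Webster allocation: North 3, South 4, East 4, West 2.
Every allocation lies between the lower and upper quota.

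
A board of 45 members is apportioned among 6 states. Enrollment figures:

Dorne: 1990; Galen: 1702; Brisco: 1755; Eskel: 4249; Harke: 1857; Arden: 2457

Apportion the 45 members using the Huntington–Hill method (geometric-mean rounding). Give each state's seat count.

Dorne: 6; Galen: 5; Brisco: 6; Eskel: 14; Harke: 6; Arden: 8

With divisor 313: modified quotas Dorne 6.358, Galen 5.438, Brisco 5.607, Eskel 13.575, Harke 5.933, Arden 7.850.
Geometric-mean thresholds: Dorne √(6·7)=6.481, Galen √(5·6)=5.477, Brisco √(5·6)=5.477, Eskel √(13·14)=13.491, Harke √(5·6)=5.477, Arden √(7·8)=7.483.
Each quota rounded against its threshold gives Dorne 6, Galen 5, Brisco 6, Eskel 14, Harke 6, Arden 8 (total 45).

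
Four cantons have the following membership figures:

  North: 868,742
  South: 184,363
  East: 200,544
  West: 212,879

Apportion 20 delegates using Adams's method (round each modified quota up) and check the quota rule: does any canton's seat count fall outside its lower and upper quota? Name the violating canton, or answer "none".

none

Standard quotas: North 11.848, South 2.514, East 2.735, West 2.903.
Adams allocation: North 11, South 3, East 3, West 3.
Every allocation lies between the lower and upper quota.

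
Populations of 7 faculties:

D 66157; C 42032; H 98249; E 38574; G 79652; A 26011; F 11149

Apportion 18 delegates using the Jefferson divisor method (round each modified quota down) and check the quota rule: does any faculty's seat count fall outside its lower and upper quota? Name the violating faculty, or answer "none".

none

Standard quotas: D 3.291, C 2.091, H 4.888, E 1.919, G 3.963, A 1.294, F 0.555.
Jefferson allocation: D 4, C 2, H 5, E 2, G 4, A 1, F 0.
Every allocation lies between the lower and upper quota.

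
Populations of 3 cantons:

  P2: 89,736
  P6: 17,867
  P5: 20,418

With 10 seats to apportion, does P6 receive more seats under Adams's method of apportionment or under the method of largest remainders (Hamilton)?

Adams: P2 6, P6 2, P5 2.
Hamilton: P2 7, P6 1, P5 2.
P6 gets 2 under Adams and 1 under Hamilton.

Adams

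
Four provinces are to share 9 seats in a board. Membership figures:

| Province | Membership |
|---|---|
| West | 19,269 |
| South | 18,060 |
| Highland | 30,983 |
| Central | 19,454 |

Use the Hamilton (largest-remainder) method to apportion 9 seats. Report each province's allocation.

Total 87766; standard divisor 87766/9 ≈ 9751.778.
Standard quotas: West 1.9759, South 1.8520, Highland 3.1772, Central 1.9949.
Lower quotas: West 1, South 1, Highland 3, Central 1 (sum 6, leaving 3 seats).
Remainders in descending order: Central 0.9949, West 0.9759, South 0.8520, Highland 0.1772.
Largest remainders: Central, West, South receive the extra seats.

West 2, South 2, Highland 3, Central 2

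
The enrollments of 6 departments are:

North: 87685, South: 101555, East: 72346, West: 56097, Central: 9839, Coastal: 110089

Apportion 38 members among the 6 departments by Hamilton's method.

Total 437611; standard divisor 437611/38 ≈ 11516.079.
Standard quotas: North 7.6141, South 8.8185, East 6.2822, West 4.8712, Central 0.8544, Coastal 9.5596.
Lower quotas: North 7, South 8, East 6, West 4, Central 0, Coastal 9 (sum 34, leaving 4 seats).
Remainders in descending order: West 0.8712, Central 0.8544, South 0.8185, North 0.6141, Coastal 0.5596, East 0.2822.
The surplus seats go to West, Central, South, North.

North: 8, South: 9, East: 6, West: 5, Central: 1, Coastal: 9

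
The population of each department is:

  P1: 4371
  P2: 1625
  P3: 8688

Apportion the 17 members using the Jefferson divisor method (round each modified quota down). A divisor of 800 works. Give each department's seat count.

P1 5, P2 2, P3 10

With modified divisor 800: modified quotas P1 5.464, P2 2.031, P3 10.860.
Rounding down: P1 5, P2 2, P3 10 (total 17).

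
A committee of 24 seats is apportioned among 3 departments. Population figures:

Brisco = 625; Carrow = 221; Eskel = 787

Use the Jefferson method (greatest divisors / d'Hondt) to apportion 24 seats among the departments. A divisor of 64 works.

Brisco 9, Carrow 3, Eskel 12

With modified divisor 64: modified quotas Brisco 9.766, Carrow 3.453, Eskel 12.297.
Rounding down: Brisco 9, Carrow 3, Eskel 12 (total 24).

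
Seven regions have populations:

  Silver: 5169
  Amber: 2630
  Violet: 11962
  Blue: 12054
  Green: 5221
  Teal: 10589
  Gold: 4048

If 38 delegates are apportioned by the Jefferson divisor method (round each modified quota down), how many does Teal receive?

Standard divisor 51673/38 ≈ 1359.816; standard quotas: Silver 3.801, Amber 1.934, Violet 8.797, Blue 8.864, Green 3.839, Teal 7.787, Gold 2.977.
Rounding down gives 3, 1, 8, 8, 3, 7, 2 = 32 seats, so the divisor must be adjusted.
With modified divisor 1298.75: modified quotas Silver 3.980, Amber 2.025, Violet 9.210, Blue 9.281, Green 4.020, Teal 8.153, Gold 3.117.
Rounding down: Silver 3, Amber 2, Violet 9, Blue 9, Green 4, Teal 8, Gold 3 (total 38).
Teal receives 8.

8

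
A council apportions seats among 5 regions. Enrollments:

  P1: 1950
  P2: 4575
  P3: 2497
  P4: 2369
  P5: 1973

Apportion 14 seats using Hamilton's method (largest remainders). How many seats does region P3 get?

Total 13364; standard divisor 13364/14 ≈ 954.571.
Standard quotas: P1 2.043, P2 4.793, P3 2.616, P4 2.482, P5 2.067.
Lower quotas: P1 2, P2 4, P3 2, P4 2, P5 2 (sum 12, leaving 2 seats).
Remainders in descending order: P2 0.793, P3 0.616, P4 0.482, P5 0.067, P1 0.043.
Largest remainders: P2, P3 receive the extra seats.
P3 receives 3.

3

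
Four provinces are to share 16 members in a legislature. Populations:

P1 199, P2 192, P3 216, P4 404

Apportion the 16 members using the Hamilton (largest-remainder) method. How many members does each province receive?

Standard divisor: 1011 ÷ 16 ≈ 63.188.
Standard quotas: P1 3.149, P2 3.039, P3 3.418, P4 6.394.
Lower quotas: P1 3, P2 3, P3 3, P4 6 (sum 15, leaving 1 seat).
Remainders in descending order: P3 0.418, P4 0.394, P1 0.149, P2 0.039.
The surplus seat goes to P3.

P1: 3, P2: 3, P3: 4, P4: 6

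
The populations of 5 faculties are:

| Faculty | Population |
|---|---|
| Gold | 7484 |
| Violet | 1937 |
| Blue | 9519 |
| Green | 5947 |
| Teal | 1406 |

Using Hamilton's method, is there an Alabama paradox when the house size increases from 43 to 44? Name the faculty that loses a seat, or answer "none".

none

At 43 seats: Gold 12, Violet 3, Blue 16, Green 10, Teal 2.
At 44 seats: Gold 13, Violet 3, Blue 16, Green 10, Teal 2.
No faculty's allocation decreased.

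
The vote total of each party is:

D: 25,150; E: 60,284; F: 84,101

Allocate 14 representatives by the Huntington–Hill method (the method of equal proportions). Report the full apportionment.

With divisor 12108: modified quotas D 2.077, E 4.979, F 6.946.
Geometric-mean thresholds: D √(2·3)=2.449, E √(4·5)=4.472, F √(6·7)=6.481.
Each quota rounded against its threshold gives D 2, E 5, F 7 (total 14).

D: 2, E: 5, F: 7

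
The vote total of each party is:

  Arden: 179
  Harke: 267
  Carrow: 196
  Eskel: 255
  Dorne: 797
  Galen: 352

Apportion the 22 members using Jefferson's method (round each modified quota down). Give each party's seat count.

Arden: 2, Harke: 3, Carrow: 2, Eskel: 2, Dorne: 9, Galen: 4

Standard divisor 2046/22 ≈ 93; standard quotas: Arden 1.925, Harke 2.871, Carrow 2.108, Eskel 2.742, Dorne 8.570, Galen 3.785.
Rounding down gives 1, 2, 2, 2, 8, 3 = 18 seats, so the divisor must be adjusted.
With modified divisor 86: modified quotas Arden 2.081, Harke 3.105, Carrow 2.279, Eskel 2.965, Dorne 9.267, Galen 4.093.
Rounding down: Arden 2, Harke 3, Carrow 2, Eskel 2, Dorne 9, Galen 4 (total 22).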